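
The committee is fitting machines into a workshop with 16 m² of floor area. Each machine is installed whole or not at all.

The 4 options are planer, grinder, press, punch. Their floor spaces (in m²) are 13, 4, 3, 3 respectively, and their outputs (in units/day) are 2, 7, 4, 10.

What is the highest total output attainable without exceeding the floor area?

21

This is a 0-1 knapsack instance.
Take grinder, press, and punch: floor space 4 + 3 + 3 = 10 ≤ 16, output 7 + 4 + 10 = 21.
No other feasible combination does better.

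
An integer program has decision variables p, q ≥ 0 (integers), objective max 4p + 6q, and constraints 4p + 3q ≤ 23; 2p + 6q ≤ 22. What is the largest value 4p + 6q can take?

The continuous relaxation peaks at (4, 2.33) with value 30.00; rounding to a feasible lattice point costs some objective.
(p,q)=(4,2): 4·4+3·2=22≤23, 2·4+6·2=20≤22, objective 28.
(p,q)=(5,1): 4·5+3·1=23≤23, 2·5+6·1=16≤22, objective 26.
(p,q)=(3,2): 4·3+3·2=18≤23, 2·3+6·2=18≤22, objective 24.
(p,q)=(4,1): 4·4+3·1=19≤23, 2·4+6·1=14≤22, objective 22.
The best lattice point is (4,2), giving 28.

28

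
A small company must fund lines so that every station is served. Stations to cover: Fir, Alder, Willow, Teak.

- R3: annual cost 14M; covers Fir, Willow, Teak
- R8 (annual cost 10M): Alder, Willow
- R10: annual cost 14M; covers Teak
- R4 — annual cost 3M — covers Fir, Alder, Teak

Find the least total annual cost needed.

This is a weighted set-cover instance.
Choose R8 and R4: together they cover Fir, Alder, Willow, Teak — every station.
Total annual cost: 10 + 3 = 13.

13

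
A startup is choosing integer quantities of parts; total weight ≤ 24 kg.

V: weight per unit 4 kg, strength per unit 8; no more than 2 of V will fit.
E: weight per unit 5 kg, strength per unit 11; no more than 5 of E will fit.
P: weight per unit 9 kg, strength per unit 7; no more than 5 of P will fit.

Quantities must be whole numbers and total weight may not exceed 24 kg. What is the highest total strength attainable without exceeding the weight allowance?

52

This is a bounded integer knapsack.
E has the best ratio (11/5); taking only E gives at most 4×11 = 44 (stopped by the weight limit).
Mixing does better — 1×V and 4×E: weight 24 ≤ 24, strength 1·8 + 4·11 = 52.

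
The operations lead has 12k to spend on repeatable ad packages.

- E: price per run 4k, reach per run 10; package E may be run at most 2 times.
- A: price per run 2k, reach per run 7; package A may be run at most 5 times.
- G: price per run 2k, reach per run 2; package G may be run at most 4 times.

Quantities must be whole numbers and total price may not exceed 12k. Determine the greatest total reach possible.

38

A has the best ratio (7/2); taking only A gives at most 5×7 = 35 (stopped by the supply cap of 5).
Mixing does better — 1×E and 4×A: price 12 ≤ 12, reach 1·10 + 4·7 = 38.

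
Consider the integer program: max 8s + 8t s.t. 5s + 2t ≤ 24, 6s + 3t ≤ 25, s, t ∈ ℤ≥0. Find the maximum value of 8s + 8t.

64

The continuous relaxation peaks at (0, 8.33) with value 66.67; rounding to a feasible lattice point costs some objective.
(s,t)=(0,8): 5·0+2·8=16≤24, 6·0+3·8=24≤25, objective 64.
(s,t)=(0,7): 5·0+2·7=14≤24, 6·0+3·7=21≤25, objective 56.
The best lattice point is (0,8), giving 64.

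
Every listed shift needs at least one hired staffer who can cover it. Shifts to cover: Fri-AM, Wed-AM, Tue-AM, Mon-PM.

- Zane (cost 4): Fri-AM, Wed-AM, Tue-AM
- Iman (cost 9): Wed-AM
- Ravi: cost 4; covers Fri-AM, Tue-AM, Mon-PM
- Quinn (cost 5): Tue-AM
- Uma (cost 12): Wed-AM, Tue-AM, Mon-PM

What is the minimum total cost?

This is an integer covering problem.
Choose Zane and Ravi: together they cover Fri-AM, Wed-AM, Tue-AM, Mon-PM — every shift.
Total cost: 4 + 4 = 8.
No cover costs less than 8.

8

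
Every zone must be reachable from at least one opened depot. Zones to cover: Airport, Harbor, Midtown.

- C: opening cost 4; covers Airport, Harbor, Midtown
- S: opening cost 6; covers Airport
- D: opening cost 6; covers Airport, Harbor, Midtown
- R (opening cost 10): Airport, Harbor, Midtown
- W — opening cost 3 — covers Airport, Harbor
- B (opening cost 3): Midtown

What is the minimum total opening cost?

C alone covers Airport, Harbor, Midtown — every zone.
Total opening cost: 4.

4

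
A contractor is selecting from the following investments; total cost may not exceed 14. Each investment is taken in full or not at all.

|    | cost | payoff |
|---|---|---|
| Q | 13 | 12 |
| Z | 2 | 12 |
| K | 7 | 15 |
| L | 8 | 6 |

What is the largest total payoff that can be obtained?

This is a 0-1 knapsack instance.
K: cost 7 ≤ 14, payoff 15.
Z + K: cost 2 + 7 = 9 ≤ 14, payoff 12 + 15 = 27.
Z + L: cost 2 + 8 = 10 ≤ 14, payoff 12 + 6 = 18.
Best is Z and K with total payoff 27.

27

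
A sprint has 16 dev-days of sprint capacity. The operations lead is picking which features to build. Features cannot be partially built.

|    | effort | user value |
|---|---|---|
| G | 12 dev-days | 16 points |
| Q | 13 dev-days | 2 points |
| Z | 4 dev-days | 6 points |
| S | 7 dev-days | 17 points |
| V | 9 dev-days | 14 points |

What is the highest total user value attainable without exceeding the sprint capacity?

G + Z: effort 12 + 4 = 16 ≤ 16, user value 16 + 6 = 22.
Z + S: effort 4 + 7 = 11 ≤ 16, user value 6 + 17 = 23.
S + V: effort 7 + 9 = 16 ≤ 16, user value 17 + 14 = 31.
Best is S and V with total user value 31.

31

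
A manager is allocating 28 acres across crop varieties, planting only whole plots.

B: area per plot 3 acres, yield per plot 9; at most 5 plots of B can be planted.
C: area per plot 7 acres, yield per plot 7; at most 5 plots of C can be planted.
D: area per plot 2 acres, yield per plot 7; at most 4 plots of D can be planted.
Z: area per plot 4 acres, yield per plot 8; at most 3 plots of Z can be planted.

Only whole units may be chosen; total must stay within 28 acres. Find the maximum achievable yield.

D has the best ratio (7/2); taking only D gives at most 4×7 = 28 (stopped by the supply cap of 4).
Mixing does better — 5×B, 4×D, and 1×Z: area 27 ≤ 28, yield 5·9 + 4·7 + 1·8 = 81.

81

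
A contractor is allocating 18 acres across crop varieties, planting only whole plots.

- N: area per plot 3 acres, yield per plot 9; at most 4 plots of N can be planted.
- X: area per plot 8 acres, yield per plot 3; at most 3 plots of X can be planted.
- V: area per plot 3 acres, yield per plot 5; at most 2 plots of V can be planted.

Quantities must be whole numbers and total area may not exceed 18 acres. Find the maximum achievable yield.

Take 4×N and 2×V: area 18 ≤ 18, yield 4·9 + 2·5 = 46.
N has the best ratio (9/3) and is taken to its limit of 4; remaining capacity is filled optimally with the others.

46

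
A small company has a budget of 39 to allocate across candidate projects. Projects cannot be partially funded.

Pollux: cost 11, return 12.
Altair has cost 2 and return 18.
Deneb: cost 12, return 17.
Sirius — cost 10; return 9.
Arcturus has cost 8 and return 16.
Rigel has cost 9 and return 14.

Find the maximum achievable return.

Pollux + Altair + Deneb + Arcturus: cost 11 + 2 + 12 + 8 = 33 ≤ 39, return 12 + 18 + 17 + 16 = 63.
Pollux + Altair + Deneb + Rigel: cost 11 + 2 + 12 + 9 = 34 ≤ 39, return 12 + 18 + 17 + 14 = 61.
Altair + Deneb + Arcturus + Rigel: cost 2 + 12 + 8 + 9 = 31 ≤ 39, return 18 + 17 + 16 + 14 = 65.
Best is Altair, Deneb, Arcturus, and Rigel with total return 65.

65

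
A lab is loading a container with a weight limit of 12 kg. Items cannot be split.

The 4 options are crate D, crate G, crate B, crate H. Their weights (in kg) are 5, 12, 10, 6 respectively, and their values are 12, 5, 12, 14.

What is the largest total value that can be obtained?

crate D: weight 5 ≤ 12, value 12.
crate H: weight 6 ≤ 12, value 14.
crate D + crate H: weight 5 + 6 = 11 ≤ 12, value 12 + 14 = 26.
Best is crate D and crate H with total value 26.

26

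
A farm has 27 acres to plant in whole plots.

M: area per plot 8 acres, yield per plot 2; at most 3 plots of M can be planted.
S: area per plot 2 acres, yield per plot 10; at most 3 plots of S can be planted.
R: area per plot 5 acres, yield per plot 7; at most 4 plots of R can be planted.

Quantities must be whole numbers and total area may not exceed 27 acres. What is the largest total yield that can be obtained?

Take 3×S and 4×R: area 26 ≤ 27, yield 3·10 + 4·7 = 58.
S has the best ratio (10/2) and is taken to its limit of 3; remaining capacity is filled optimally with the others.

58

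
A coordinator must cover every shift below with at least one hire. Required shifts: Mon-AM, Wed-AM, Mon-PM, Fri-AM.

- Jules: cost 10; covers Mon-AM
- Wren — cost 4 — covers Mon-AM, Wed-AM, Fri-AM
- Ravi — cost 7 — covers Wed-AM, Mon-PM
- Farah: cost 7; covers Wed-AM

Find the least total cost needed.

Choose Wren and Ravi: together they cover Mon-AM, Wed-AM, Mon-PM, Fri-AM — every shift.
Total cost: 4 + 7 = 11.

11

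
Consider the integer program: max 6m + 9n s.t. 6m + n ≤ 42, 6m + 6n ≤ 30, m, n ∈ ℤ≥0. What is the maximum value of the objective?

(m,n)=(0,5): 6·0+1·5=5≤42, 6·0+6·5=30≤30, objective 45.
(m,n)=(1,4): 6·1+1·4=10≤42, 6·1+6·4=30≤30, objective 42.
(m,n)=(0,4): 6·0+1·4=4≤42, 6·0+6·4=24≤30, objective 36.
Maximum is 45 at (m,n)=(0,5).

45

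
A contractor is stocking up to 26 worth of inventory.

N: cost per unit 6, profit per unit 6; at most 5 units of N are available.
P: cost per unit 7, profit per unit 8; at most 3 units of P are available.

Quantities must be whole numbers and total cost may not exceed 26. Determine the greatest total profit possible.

28

Take 2×N and 2×P: cost 26 ≤ 26, profit 2·6 + 2·8 = 28.
No other integer combination yields more.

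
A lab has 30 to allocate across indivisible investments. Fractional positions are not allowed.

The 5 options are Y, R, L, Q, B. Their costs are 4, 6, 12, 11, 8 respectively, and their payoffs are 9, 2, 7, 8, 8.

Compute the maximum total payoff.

Take Y, R, Q, and B: cost 4 + 6 + 11 + 8 = 29 ≤ 30, payoff 9 + 2 + 8 + 8 = 27.
No other feasible combination does better.

27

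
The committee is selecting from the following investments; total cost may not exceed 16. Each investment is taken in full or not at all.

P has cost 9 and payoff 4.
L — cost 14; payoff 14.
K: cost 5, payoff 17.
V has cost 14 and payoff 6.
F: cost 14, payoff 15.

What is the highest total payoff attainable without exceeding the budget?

Take P and K: cost 9 + 5 = 14 ≤ 16, payoff 4 + 17 = 21.
No other feasible combination does better.

21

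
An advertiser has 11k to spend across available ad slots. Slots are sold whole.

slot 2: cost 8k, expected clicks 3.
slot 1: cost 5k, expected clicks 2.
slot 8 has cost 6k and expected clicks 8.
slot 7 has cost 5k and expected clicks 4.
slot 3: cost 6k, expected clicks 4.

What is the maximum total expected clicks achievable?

12

This is an integer program with binary decision variables.
slot 8 + slot 7: cost 6 + 5 = 11 ≤ 11, expected clicks 8 + 4 = 12.
slot 1 + slot 8: cost 5 + 6 = 11 ≤ 11, expected clicks 2 + 8 = 10.
slot 8: cost 6 ≤ 11, expected clicks 8.
Best is slot 8 and slot 7 with total expected clicks 12.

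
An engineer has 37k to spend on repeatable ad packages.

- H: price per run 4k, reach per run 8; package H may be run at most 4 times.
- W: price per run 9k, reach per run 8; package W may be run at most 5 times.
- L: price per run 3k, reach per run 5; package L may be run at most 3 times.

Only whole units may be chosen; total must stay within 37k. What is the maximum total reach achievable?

55

This is a bounded integer knapsack.
H has the best ratio (8/4); taking only H gives at most 4×8 = 32 (stopped by the supply cap of 4).
Mixing does better — 4×H, 1×W, and 3×L: price 34 ≤ 37, reach 4·8 + 1·8 + 3·5 = 55.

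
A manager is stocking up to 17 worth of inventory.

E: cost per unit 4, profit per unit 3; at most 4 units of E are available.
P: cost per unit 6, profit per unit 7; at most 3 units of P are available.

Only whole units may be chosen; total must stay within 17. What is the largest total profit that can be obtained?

17

1×E and 2×P: cost 16 ≤ 17, profit 1·3 + 2·7 = 17.
2×P: cost 12 ≤ 17, profit 2·7 = 14.
Best is 17.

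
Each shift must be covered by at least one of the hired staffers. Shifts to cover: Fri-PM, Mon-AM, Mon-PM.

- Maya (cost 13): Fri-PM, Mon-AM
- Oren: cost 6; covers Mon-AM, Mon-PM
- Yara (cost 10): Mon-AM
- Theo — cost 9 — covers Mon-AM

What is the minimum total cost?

19

Choose Maya and Oren: together they cover Fri-PM, Mon-AM, Mon-PM — every shift.
Total cost: 13 + 6 = 19.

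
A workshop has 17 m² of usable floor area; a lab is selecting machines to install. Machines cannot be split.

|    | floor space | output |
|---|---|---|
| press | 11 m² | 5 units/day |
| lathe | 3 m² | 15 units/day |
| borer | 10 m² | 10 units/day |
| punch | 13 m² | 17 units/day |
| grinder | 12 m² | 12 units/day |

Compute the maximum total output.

32

This is a 0-1 knapsack instance.
Take lathe and punch: floor space 3 + 13 = 16 ≤ 17, output 15 + 17 = 32.
No other feasible combination does better.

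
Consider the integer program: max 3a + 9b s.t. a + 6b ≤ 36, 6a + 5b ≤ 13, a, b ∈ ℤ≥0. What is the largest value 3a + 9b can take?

18

Relaxing integrality, the LP optimum is 23.40 at (a,b) = (0, 2.6), which is not an integer point.
(a,b)=(0,2): 1·0+6·2=12≤36, 6·0+5·2=10≤13, objective 18.
(a,b)=(1,1): 1·1+6·1=7≤36, 6·1+5·1=11≤13, objective 12.
(a,b)=(0,1): 1·0+6·1=6≤36, 6·0+5·1=5≤13, objective 9.
No feasible integer point exceeds 18.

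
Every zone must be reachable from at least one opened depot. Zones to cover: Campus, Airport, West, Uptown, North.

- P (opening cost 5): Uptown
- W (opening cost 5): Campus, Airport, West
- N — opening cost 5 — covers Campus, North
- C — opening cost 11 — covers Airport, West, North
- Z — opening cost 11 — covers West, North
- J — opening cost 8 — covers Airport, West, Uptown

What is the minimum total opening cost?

13

The greedy cost-per-new-zone heuristic would pick W, P, and N for 15, but a cheaper cover exists.
Choose N and J: together they cover Campus, Airport, West, Uptown, North — every zone.
Total opening cost: 5 + 8 = 13.
No cover costs less than 13.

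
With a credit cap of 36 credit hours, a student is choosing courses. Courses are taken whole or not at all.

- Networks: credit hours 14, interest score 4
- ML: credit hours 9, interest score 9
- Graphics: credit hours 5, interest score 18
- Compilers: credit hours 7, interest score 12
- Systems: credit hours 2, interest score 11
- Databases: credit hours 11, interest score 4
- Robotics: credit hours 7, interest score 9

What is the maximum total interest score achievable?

Allowing fractional choices, the relaxed optimum would be about 61.2, but courses are indivisible.
Graphics + Compilers + Systems + Databases + Robotics: credit hours 5 + 7 + 2 + 11 + 7 = 32 ≤ 36, interest score 18 + 12 + 11 + 4 + 9 = 54.
ML + Graphics + Compilers + Systems + Databases: credit hours 9 + 5 + 7 + 2 + 11 = 34 ≤ 36, interest score 9 + 18 + 12 + 11 + 4 = 54.
ML + Graphics + Compilers + Systems + Robotics: credit hours 9 + 5 + 7 + 2 + 7 = 30 ≤ 36, interest score 9 + 18 + 12 + 11 + 9 = 59.
Best is ML, Graphics, Compilers, Systems, and Robotics with total interest score 59.

59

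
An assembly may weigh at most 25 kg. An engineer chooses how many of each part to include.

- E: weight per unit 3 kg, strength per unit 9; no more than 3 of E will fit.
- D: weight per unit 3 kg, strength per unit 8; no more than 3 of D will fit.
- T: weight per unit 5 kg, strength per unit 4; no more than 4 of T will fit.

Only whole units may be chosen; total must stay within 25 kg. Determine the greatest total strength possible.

55

This is a bounded integer knapsack.
3×E, 3×D, and 1×T: weight 23 ≤ 25, strength 3·9 + 3·8 + 1·4 = 55.
3×E, 2×D, and 2×T: weight 25 ≤ 25, strength 3·9 + 2·8 + 2·4 = 51.
Best is 55.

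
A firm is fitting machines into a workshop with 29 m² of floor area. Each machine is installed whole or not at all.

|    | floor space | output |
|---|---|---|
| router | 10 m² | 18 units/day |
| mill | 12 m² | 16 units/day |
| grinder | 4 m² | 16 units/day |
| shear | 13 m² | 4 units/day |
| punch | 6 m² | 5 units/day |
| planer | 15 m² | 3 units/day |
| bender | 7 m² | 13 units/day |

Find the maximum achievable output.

mill + grinder + punch + bender: floor space 12 + 4 + 6 + 7 = 29 ≤ 29, output 16 + 16 + 5 + 13 = 50.
router + grinder + punch + bender: floor space 10 + 4 + 6 + 7 = 27 ≤ 29, output 18 + 16 + 5 + 13 = 52.
router + mill + grinder: floor space 10 + 12 + 4 = 26 ≤ 29, output 18 + 16 + 16 = 50.
Best is router, grinder, punch, and bender with total output 52.

52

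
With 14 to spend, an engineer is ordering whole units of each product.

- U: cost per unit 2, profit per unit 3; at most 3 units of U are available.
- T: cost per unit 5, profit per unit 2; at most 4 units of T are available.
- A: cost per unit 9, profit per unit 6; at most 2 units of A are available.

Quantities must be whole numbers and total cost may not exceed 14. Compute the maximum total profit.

U has the best ratio (3/2); taking only U gives at most 3×3 = 9 (stopped by the supply cap of 3).
Mixing does better — 2×U and 1×A: cost 13 ≤ 14, profit 2·3 + 1·6 = 12.

12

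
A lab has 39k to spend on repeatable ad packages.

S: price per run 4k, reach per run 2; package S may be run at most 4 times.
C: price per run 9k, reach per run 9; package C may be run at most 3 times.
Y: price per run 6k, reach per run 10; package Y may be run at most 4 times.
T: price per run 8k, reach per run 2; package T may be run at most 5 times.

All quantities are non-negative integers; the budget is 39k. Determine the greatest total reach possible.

51

This is a bounded integer knapsack.
Take 1×S, 1×C, and 4×Y: price 37 ≤ 39, reach 1·2 + 1·9 + 4·10 = 51.
Y has the best ratio (10/6) and is taken to its limit of 4; remaining capacity is filled optimally with the others.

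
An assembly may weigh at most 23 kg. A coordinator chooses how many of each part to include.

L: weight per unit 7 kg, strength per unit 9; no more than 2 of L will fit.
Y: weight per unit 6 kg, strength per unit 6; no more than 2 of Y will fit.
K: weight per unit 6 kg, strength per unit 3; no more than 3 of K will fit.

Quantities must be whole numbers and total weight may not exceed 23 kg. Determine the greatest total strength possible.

This is a bounded integer knapsack.
L has the best ratio (9/7); taking only L gives at most 2×9 = 18 (stopped by the supply cap of 2).
Mixing does better — 2×L and 1×Y: weight 20 ≤ 23, strength 2·9 + 1·6 = 24.

24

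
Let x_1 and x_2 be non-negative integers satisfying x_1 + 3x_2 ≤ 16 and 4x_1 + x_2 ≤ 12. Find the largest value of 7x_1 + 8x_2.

47

The continuous relaxation peaks at (1.82, 4.73) with value 50.55; rounding to a feasible lattice point costs some objective.
(x_1,x_2)=(1,5): 1·1+3·5=16≤16, 4·1+1·5=9≤12, objective 47.
(x_1,x_2)=(2,4): 1·2+3·4=14≤16, 4·2+1·4=12≤12, objective 46.
(x_1,x_2)=(0,5): 1·0+3·5=15≤16, 4·0+1·5=5≤12, objective 40.
The best lattice point is (1,5), giving 47.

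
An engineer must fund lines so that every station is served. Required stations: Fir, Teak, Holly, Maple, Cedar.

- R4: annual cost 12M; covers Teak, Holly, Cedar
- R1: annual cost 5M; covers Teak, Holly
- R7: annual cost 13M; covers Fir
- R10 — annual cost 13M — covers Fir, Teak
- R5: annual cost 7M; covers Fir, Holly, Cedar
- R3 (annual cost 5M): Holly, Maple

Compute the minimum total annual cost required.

Choose R1, R5, and R3: together they cover Fir, Teak, Holly, Maple, Cedar — every station.
Total annual cost: 5 + 7 + 5 = 17.

17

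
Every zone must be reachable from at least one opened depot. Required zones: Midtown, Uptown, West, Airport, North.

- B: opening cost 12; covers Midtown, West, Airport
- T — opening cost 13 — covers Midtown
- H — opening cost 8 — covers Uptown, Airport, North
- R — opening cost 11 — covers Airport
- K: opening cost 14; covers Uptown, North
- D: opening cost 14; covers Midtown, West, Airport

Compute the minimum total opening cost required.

20

This is an integer covering problem.
Choose B and H: together they cover Midtown, Uptown, West, Airport, North — every zone.
Total opening cost: 12 + 8 = 20.
No cover costs less than 20.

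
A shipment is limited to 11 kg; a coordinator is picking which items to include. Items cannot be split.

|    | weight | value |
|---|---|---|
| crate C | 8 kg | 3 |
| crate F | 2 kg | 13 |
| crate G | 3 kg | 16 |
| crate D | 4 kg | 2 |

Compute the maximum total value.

This is a 0-1 knapsack instance.
Allowing fractional choices, the relaxed optimum would be about 31.8, but items are indivisible.
crate F + crate G + crate D: weight 2 + 3 + 4 = 9 ≤ 11, value 13 + 16 + 2 = 31.
crate F + crate G: weight 2 + 3 = 5 ≤ 11, value 13 + 16 = 29.
crate C + crate G: weight 8 + 3 = 11 ≤ 11, value 3 + 16 = 19.
Best is crate F, crate G, and crate D with total value 31.

31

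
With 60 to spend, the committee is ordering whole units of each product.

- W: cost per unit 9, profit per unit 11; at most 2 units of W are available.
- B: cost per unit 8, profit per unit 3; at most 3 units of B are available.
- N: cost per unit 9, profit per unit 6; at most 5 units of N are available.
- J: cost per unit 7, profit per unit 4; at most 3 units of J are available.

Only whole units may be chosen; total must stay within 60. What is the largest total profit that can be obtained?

48

W has the best ratio (11/9); taking only W gives at most 2×11 = 22 (stopped by the supply cap of 2).
Mixing does better — 2×W, 3×N, and 2×J: cost 59 ≤ 60, profit 2·11 + 3·6 + 2·4 = 48.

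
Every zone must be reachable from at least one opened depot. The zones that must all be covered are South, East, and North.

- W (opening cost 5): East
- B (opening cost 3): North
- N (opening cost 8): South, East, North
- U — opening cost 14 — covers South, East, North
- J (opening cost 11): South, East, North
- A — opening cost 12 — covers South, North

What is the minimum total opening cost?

8

This is an integer covering problem.
N alone covers South, East, North — every zone.
Total opening cost: 8.
No cover costs less than 8.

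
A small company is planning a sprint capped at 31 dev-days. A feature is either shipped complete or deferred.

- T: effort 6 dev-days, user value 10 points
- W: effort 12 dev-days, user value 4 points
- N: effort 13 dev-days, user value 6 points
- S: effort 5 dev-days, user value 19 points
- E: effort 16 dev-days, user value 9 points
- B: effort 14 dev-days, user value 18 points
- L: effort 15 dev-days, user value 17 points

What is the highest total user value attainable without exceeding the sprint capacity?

T + S + L: effort 6 + 5 + 15 = 26 ≤ 31, user value 10 + 19 + 17 = 46.
T + S + B: effort 6 + 5 + 14 = 25 ≤ 31, user value 10 + 19 + 18 = 47.
Best is T, S, and B with total user value 47.

47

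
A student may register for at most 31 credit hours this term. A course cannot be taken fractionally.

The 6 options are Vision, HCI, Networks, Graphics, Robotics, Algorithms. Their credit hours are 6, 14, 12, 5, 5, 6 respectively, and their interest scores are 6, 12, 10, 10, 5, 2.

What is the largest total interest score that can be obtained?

33

Take Vision, HCI, Graphics, and Robotics: credit hours 6 + 14 + 5 + 5 = 30 ≤ 31, interest score 6 + 12 + 10 + 5 = 33.
No other feasible combination does better.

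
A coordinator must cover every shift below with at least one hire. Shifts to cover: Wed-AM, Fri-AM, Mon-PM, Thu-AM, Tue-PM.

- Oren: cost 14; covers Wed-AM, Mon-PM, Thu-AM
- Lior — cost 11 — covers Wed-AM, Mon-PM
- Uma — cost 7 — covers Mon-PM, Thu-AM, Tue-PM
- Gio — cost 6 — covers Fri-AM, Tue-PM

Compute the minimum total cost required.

The greedy cost-per-new-shift heuristic would pick Uma, Gio, and Lior for 24, but a cheaper cover exists.
Choose Oren and Gio: together they cover Wed-AM, Fri-AM, Mon-PM, Thu-AM, Tue-PM — every shift.
Total cost: 14 + 6 = 20.
No cover costs less than 20.

20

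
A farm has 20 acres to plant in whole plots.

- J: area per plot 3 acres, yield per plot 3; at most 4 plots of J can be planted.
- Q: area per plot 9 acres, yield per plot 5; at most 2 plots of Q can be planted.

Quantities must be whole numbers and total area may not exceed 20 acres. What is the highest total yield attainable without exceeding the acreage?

Take 3×J and 1×Q: area 18 ≤ 20, yield 3·3 + 1·5 = 14.
No other integer combination yields more.

14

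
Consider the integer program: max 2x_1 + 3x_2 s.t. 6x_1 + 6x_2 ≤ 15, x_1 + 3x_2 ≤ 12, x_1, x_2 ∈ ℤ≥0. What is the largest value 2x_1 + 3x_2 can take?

(x_1,x_2)=(0,2): 6·0+6·2=12≤15, 1·0+3·2=6≤12, objective 6.
(x_1,x_2)=(1,1): 6·1+6·1=12≤15, 1·1+3·1=4≤12, objective 5.
(x_1,x_2)=(0,1): 6·0+6·1=6≤15, 1·0+3·1=3≤12, objective 3.
No feasible integer point exceeds 6.

6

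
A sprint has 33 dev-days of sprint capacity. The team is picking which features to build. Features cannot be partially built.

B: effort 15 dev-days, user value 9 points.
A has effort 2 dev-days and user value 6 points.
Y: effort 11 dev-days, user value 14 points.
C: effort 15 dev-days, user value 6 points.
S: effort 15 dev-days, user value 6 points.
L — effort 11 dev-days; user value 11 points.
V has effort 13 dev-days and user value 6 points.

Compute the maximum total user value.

B + A + Y: effort 15 + 2 + 11 = 28 ≤ 33, user value 9 + 6 + 14 = 29.
A + Y + L: effort 2 + 11 + 11 = 24 ≤ 33, user value 6 + 14 + 11 = 31.
A + Y + V: effort 2 + 11 + 13 = 26 ≤ 33, user value 6 + 14 + 6 = 26.
Best is A, Y, and L with total user value 31.

31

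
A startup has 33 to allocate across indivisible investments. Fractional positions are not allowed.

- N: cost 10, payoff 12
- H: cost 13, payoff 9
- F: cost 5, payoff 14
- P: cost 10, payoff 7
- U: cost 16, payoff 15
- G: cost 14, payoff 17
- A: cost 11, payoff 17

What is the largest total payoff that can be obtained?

48

Allowing fractional choices, the relaxed optimum would be about 51.6, but investments are indivisible.
F + U + A: cost 5 + 16 + 11 = 32 ≤ 33, payoff 14 + 15 + 17 = 46.
N + F + A: cost 10 + 5 + 11 = 26 ≤ 33, payoff 12 + 14 + 17 = 43.
F + G + A: cost 5 + 14 + 11 = 30 ≤ 33, payoff 14 + 17 + 17 = 48.
Best is F, G, and A with total payoff 48.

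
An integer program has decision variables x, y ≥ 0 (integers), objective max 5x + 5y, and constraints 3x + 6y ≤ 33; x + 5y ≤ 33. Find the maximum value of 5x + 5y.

(x,y)=(11,0) is feasible, giving 55.
(x,y)=(10,0) is feasible, giving 50.
Maximum is 55 at (x,y)=(11,0).

55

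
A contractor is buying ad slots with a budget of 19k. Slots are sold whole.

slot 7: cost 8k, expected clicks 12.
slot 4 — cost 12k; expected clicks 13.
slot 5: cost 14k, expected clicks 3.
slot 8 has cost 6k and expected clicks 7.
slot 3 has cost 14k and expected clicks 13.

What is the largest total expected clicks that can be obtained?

This is an integer program with binary decision variables.
Allowing fractional choices, the relaxed optimum would be about 24.4, but ad slots are indivisible.
slot 7 + slot 8: cost 8 + 6 = 14 ≤ 19, expected clicks 12 + 7 = 19.
slot 4 + slot 8: cost 12 + 6 = 18 ≤ 19, expected clicks 13 + 7 = 20.
Best is slot 4 and slot 8 with total expected clicks 20.

20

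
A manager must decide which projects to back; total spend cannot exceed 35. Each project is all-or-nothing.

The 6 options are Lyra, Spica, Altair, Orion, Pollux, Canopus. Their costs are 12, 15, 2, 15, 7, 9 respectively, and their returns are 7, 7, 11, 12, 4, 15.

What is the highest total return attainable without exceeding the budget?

42

Altair + Orion + Pollux + Canopus: cost 2 + 15 + 7 + 9 = 33 ≤ 35, return 11 + 12 + 4 + 15 = 42.
Altair + Orion + Canopus: cost 2 + 15 + 9 = 26 ≤ 35, return 11 + 12 + 15 = 38.
Best is Altair, Orion, Pollux, and Canopus with total return 42.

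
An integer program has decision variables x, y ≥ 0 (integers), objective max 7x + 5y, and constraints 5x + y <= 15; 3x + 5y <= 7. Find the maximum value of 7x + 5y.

(x,y)=(2,0) is feasible, giving 14.
(x,y)=(1,0) is feasible, giving 7.
The best lattice point is (2,0), giving 14.

14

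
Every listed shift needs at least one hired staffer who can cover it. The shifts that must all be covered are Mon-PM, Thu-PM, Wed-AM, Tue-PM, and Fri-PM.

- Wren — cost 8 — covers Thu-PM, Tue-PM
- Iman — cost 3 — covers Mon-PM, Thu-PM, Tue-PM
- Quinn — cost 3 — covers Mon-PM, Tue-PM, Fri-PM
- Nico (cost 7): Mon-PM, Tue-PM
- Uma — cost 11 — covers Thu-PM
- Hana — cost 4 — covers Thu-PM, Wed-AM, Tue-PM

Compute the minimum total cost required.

7

The greedy cost-per-new-shift heuristic would pick Iman, Quinn, and Hana for 10, but a cheaper cover exists.
Choose Quinn and Hana: together they cover Mon-PM, Thu-PM, Wed-AM, Tue-PM, Fri-PM — every shift.
Total cost: 3 + 4 = 7.
No cover costs less than 7.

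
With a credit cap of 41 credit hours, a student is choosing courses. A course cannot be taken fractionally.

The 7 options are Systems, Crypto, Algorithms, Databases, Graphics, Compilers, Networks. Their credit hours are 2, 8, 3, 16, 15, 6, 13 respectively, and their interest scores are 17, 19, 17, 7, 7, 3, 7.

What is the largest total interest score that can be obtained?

67

Allowing fractional choices, the relaxed optimum would be about 67.2, but courses are indivisible.
Systems + Crypto + Algorithms + Compilers + Networks: credit hours 2 + 8 + 3 + 6 + 13 = 32 ≤ 41, interest score 17 + 19 + 17 + 3 + 7 = 63.
Systems + Crypto + Algorithms + Graphics + Networks: credit hours 2 + 8 + 3 + 15 + 13 = 41 ≤ 41, interest score 17 + 19 + 17 + 7 + 7 = 67.
Systems + Crypto + Algorithms + Graphics + Compilers: credit hours 2 + 8 + 3 + 15 + 6 = 34 ≤ 41, interest score 17 + 19 + 17 + 7 + 3 = 63.
Best is Systems, Crypto, Algorithms, Graphics, and Networks with total interest score 67.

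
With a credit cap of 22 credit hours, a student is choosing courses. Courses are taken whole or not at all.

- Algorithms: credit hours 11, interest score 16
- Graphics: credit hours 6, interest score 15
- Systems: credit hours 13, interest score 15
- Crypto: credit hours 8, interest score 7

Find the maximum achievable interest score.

31

Allowing fractional choices, the relaxed optimum would be about 36.8, but courses are indivisible.
Algorithms + Crypto: credit hours 11 + 8 = 19 ≤ 22, interest score 16 + 7 = 23.
Algorithms + Graphics: credit hours 11 + 6 = 17 ≤ 22, interest score 16 + 15 = 31.
Graphics + Systems: credit hours 6 + 13 = 19 ≤ 22, interest score 15 + 15 = 30.
Best is Algorithms and Graphics with total interest score 31.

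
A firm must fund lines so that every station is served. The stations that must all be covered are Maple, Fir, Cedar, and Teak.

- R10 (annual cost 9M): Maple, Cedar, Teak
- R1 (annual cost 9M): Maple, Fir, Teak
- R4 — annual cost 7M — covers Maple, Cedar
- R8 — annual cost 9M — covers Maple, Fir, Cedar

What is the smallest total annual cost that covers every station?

This is a weighted set-cover instance.
The greedy cost-per-new-station heuristic would pick R10 and R1 for 18, but a cheaper cover exists.
Choose R1 and R4: together they cover Maple, Fir, Cedar, Teak — every station.
Total annual cost: 9 + 7 = 16.
No cover costs less than 16.

16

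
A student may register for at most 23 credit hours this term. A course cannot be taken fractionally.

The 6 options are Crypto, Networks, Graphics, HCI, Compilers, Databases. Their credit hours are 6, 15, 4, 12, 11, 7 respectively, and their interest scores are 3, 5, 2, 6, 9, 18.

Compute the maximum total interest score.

This is an integer program with binary decision variables.
Allowing fractional choices, the relaxed optimum would be about 29.5, but courses are indivisible.
Compilers + Databases: credit hours 11 + 7 = 18 ≤ 23, interest score 9 + 18 = 27.
Graphics + HCI + Databases: credit hours 4 + 12 + 7 = 23 ≤ 23, interest score 2 + 6 + 18 = 26.
Graphics + Compilers + Databases: credit hours 4 + 11 + 7 = 22 ≤ 23, interest score 2 + 9 + 18 = 29.
Best is Graphics, Compilers, and Databases with total interest score 29.

29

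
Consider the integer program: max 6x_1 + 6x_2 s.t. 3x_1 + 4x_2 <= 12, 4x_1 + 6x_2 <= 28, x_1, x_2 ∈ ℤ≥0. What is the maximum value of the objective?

(x_1,x_2)=(4,0) is feasible, giving 24.
(x_1,x_2)=(3,0) is feasible, giving 18.
No feasible integer point exceeds 24.

24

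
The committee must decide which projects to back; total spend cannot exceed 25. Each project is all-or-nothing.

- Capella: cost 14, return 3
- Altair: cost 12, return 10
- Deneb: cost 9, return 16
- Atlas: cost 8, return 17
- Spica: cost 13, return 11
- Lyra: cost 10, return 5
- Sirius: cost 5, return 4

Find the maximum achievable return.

37

This is an integer program with binary decision variables.
Allowing fractional choices, the relaxed optimum would be about 39.8, but projects are indivisible.
Deneb + Atlas: cost 9 + 8 = 17 ≤ 25, return 16 + 17 = 33.
Deneb + Atlas + Sirius: cost 9 + 8 + 5 = 22 ≤ 25, return 16 + 17 + 4 = 37.
Best is Deneb, Atlas, and Sirius with total return 37.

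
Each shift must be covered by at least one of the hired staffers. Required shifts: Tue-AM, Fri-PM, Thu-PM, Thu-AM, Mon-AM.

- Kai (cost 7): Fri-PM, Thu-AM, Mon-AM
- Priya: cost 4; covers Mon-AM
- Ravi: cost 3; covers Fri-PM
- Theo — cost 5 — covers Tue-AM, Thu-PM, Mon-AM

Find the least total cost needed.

12

This is a weighted set-cover instance.
Choose Kai and Theo: together they cover Tue-AM, Fri-PM, Thu-PM, Thu-AM, Mon-AM — every shift.
Total cost: 7 + 5 = 12.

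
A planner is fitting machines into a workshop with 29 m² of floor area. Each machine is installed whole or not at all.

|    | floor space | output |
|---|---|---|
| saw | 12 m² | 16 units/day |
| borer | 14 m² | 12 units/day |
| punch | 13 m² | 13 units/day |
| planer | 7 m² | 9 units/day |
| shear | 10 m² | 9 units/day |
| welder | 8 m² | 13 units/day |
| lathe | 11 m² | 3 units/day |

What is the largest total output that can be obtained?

This is an integer program with binary decision variables.
Allowing fractional choices, the relaxed optimum would be about 40.0, but machines are indivisible.
punch + planer + welder: floor space 13 + 7 + 8 = 28 ≤ 29, output 13 + 9 + 13 = 35.
saw + planer + welder: floor space 12 + 7 + 8 = 27 ≤ 29, output 16 + 9 + 13 = 38.
Best is saw, planer, and welder with total output 38.

38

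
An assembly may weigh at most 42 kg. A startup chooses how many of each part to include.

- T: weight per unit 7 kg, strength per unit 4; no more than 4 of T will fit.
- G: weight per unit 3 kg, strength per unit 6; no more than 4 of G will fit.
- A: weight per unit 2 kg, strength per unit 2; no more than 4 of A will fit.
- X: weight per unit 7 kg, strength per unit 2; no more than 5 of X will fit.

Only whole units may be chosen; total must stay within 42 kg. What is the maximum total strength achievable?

2×T, 4×G, 4×A, and 1×X: weight 41 ≤ 42, strength 2·4 + 4·6 + 4·2 + 1·2 = 42.
3×T, 4×G, and 4×A: weight 41 ≤ 42, strength 3·4 + 4·6 + 4·2 = 44.
Best is 44.

44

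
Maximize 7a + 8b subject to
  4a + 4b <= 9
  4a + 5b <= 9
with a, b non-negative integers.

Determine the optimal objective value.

The continuous relaxation peaks at (2.25, 0) with value 15.75; rounding to a feasible lattice point costs some objective.
(a,b)=(1,1): 4·1+4·1=8≤9, 4·1+5·1=9≤9, objective 15.
(a,b)=(2,0): 4·2+4·0=8≤9, 4·2+5·0=8≤9, objective 14.
(a,b)=(0,1): 4·0+4·1=4≤9, 4·0+5·1=5≤9, objective 8.
The best lattice point is (1,1), giving 15.

15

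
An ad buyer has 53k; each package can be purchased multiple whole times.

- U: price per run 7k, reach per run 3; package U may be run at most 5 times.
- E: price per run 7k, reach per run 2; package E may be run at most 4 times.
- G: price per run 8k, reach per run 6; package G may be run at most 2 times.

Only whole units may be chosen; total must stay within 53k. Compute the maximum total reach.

This is a bounded integer knapsack.
G has the best ratio (6/8); taking only G gives at most 2×6 = 12 (stopped by the supply cap of 2).
Mixing does better — 5×U and 2×G: price 51 ≤ 53, reach 5·3 + 2·6 = 27.

27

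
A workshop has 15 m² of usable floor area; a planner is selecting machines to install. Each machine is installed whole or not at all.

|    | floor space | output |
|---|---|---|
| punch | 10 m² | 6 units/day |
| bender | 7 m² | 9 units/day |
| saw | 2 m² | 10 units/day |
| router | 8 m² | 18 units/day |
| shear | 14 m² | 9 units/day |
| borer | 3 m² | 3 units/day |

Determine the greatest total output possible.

31

saw + router + borer: floor space 2 + 8 + 3 = 13 ≤ 15, output 10 + 18 + 3 = 31.
saw + router: floor space 2 + 8 = 10 ≤ 15, output 10 + 18 = 28.
Best is saw, router, and borer with total output 31.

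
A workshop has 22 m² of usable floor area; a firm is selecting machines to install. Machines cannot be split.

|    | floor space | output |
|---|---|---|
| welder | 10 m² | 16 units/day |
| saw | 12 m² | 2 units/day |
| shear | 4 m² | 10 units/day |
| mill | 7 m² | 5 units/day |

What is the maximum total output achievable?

31

welder + shear + mill: floor space 10 + 4 + 7 = 21 ≤ 22, output 16 + 10 + 5 = 31.
welder + shear: floor space 10 + 4 = 14 ≤ 22, output 16 + 10 = 26.
welder + mill: floor space 10 + 7 = 17 ≤ 22, output 16 + 5 = 21.
Best is welder, shear, and mill with total output 31.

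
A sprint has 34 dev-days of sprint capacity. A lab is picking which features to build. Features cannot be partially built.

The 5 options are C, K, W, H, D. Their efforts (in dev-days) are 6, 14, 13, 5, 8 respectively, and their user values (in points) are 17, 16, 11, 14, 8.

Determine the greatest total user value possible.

55

Allowing fractional choices, the relaxed optimum would be about 55.8, but features are indivisible.
C + K + H + D: effort 6 + 14 + 5 + 8 = 33 ≤ 34, user value 17 + 16 + 14 + 8 = 55.
C + W + H + D: effort 6 + 13 + 5 + 8 = 32 ≤ 34, user value 17 + 11 + 14 + 8 = 50.
Best is C, K, H, and D with total user value 55.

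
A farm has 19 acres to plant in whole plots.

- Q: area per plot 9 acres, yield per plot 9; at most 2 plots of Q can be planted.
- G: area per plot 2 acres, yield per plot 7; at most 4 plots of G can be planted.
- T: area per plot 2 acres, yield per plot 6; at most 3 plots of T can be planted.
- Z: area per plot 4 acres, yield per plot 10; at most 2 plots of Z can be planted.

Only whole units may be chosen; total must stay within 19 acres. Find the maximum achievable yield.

4×G, 1×T, and 2×Z: area 18 ≤ 19, yield 4·7 + 1·6 + 2·10 = 54.
4×G, 3×T, and 1×Z: area 18 ≤ 19, yield 4·7 + 3·6 + 1·10 = 56.
Best is 56.

56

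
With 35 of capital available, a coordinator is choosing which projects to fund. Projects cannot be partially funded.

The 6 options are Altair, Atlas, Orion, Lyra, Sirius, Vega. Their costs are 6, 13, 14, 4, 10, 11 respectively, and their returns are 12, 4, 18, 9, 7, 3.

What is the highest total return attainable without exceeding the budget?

Altair + Orion + Lyra + Vega: cost 6 + 14 + 4 + 11 = 35 ≤ 35, return 12 + 18 + 9 + 3 = 42.
Altair + Orion + Lyra + Sirius: cost 6 + 14 + 4 + 10 = 34 ≤ 35, return 12 + 18 + 9 + 7 = 46.
Altair + Orion + Lyra: cost 6 + 14 + 4 = 24 ≤ 35, return 12 + 18 + 9 = 39.
Best is Altair, Orion, Lyra, and Sirius with total return 46.

46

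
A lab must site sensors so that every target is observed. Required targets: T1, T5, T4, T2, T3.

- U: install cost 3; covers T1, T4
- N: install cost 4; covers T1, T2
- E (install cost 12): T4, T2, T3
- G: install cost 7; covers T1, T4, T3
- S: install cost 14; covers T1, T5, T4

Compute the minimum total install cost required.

25

Choose N, G, and S: together they cover T1, T5, T4, T2, T3 — every target.
Total install cost: 4 + 7 + 14 = 25.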